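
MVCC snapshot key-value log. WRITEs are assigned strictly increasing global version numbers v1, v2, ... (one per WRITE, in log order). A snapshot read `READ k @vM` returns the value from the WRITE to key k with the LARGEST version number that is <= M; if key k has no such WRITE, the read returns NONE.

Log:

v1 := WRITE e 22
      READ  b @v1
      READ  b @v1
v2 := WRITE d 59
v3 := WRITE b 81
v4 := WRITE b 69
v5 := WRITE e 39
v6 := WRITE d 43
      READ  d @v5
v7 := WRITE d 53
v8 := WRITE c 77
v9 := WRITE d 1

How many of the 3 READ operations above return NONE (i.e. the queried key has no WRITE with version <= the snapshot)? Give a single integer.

v1: WRITE e=22  (e history now [(1, 22)])
READ b @v1: history=[] -> no version <= 1 -> NONE
READ b @v1: history=[] -> no version <= 1 -> NONE
v2: WRITE d=59  (d history now [(2, 59)])
v3: WRITE b=81  (b history now [(3, 81)])
v4: WRITE b=69  (b history now [(3, 81), (4, 69)])
v5: WRITE e=39  (e history now [(1, 22), (5, 39)])
v6: WRITE d=43  (d history now [(2, 59), (6, 43)])
READ d @v5: history=[(2, 59), (6, 43)] -> pick v2 -> 59
v7: WRITE d=53  (d history now [(2, 59), (6, 43), (7, 53)])
v8: WRITE c=77  (c history now [(8, 77)])
v9: WRITE d=1  (d history now [(2, 59), (6, 43), (7, 53), (9, 1)])
Read results in order: ['NONE', 'NONE', '59']
NONE count = 2

Answer: 2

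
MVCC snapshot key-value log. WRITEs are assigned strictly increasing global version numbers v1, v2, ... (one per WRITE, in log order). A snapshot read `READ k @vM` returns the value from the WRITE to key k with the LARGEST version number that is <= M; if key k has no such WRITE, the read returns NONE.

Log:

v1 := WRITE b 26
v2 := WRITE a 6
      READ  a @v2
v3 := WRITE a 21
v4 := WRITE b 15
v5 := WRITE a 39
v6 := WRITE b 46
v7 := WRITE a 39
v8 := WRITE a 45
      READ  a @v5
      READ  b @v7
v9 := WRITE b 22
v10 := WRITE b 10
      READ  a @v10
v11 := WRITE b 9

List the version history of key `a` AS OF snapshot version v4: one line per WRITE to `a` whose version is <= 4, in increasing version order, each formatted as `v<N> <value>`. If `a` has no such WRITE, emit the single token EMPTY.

Answer: v2 6
v3 21

Derivation:
Scan writes for key=a with version <= 4:
  v1 WRITE b 26 -> skip
  v2 WRITE a 6 -> keep
  v3 WRITE a 21 -> keep
  v4 WRITE b 15 -> skip
  v5 WRITE a 39 -> drop (> snap)
  v6 WRITE b 46 -> skip
  v7 WRITE a 39 -> drop (> snap)
  v8 WRITE a 45 -> drop (> snap)
  v9 WRITE b 22 -> skip
  v10 WRITE b 10 -> skip
  v11 WRITE b 9 -> skip
Collected: [(2, 6), (3, 21)]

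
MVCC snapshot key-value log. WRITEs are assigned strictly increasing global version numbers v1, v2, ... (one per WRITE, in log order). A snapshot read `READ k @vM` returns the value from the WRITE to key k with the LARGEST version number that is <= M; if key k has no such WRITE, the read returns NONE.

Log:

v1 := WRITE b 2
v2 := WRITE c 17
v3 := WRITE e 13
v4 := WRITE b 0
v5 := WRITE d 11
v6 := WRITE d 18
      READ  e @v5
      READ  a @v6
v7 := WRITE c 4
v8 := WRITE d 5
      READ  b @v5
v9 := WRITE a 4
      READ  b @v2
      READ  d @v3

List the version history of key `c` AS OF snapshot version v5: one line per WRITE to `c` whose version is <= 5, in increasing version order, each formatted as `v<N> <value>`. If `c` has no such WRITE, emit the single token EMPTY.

Scan writes for key=c with version <= 5:
  v1 WRITE b 2 -> skip
  v2 WRITE c 17 -> keep
  v3 WRITE e 13 -> skip
  v4 WRITE b 0 -> skip
  v5 WRITE d 11 -> skip
  v6 WRITE d 18 -> skip
  v7 WRITE c 4 -> drop (> snap)
  v8 WRITE d 5 -> skip
  v9 WRITE a 4 -> skip
Collected: [(2, 17)]

Answer: v2 17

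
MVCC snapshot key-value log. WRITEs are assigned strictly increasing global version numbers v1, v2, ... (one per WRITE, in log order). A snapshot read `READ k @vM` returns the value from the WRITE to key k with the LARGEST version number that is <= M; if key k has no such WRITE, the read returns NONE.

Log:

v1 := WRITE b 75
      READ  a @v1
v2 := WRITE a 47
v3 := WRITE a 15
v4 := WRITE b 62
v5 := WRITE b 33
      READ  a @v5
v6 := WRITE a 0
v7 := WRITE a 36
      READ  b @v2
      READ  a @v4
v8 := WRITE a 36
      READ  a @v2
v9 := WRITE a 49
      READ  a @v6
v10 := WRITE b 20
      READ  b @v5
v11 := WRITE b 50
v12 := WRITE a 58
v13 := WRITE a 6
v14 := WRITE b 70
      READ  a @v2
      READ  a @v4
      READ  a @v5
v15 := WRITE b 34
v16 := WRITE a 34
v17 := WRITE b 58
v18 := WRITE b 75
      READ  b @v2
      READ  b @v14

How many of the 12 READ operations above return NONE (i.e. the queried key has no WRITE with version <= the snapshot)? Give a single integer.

v1: WRITE b=75  (b history now [(1, 75)])
READ a @v1: history=[] -> no version <= 1 -> NONE
v2: WRITE a=47  (a history now [(2, 47)])
v3: WRITE a=15  (a history now [(2, 47), (3, 15)])
v4: WRITE b=62  (b history now [(1, 75), (4, 62)])
v5: WRITE b=33  (b history now [(1, 75), (4, 62), (5, 33)])
READ a @v5: history=[(2, 47), (3, 15)] -> pick v3 -> 15
v6: WRITE a=0  (a history now [(2, 47), (3, 15), (6, 0)])
v7: WRITE a=36  (a history now [(2, 47), (3, 15), (6, 0), (7, 36)])
READ b @v2: history=[(1, 75), (4, 62), (5, 33)] -> pick v1 -> 75
READ a @v4: history=[(2, 47), (3, 15), (6, 0), (7, 36)] -> pick v3 -> 15
v8: WRITE a=36  (a history now [(2, 47), (3, 15), (6, 0), (7, 36), (8, 36)])
READ a @v2: history=[(2, 47), (3, 15), (6, 0), (7, 36), (8, 36)] -> pick v2 -> 47
v9: WRITE a=49  (a history now [(2, 47), (3, 15), (6, 0), (7, 36), (8, 36), (9, 49)])
READ a @v6: history=[(2, 47), (3, 15), (6, 0), (7, 36), (8, 36), (9, 49)] -> pick v6 -> 0
v10: WRITE b=20  (b history now [(1, 75), (4, 62), (5, 33), (10, 20)])
READ b @v5: history=[(1, 75), (4, 62), (5, 33), (10, 20)] -> pick v5 -> 33
v11: WRITE b=50  (b history now [(1, 75), (4, 62), (5, 33), (10, 20), (11, 50)])
v12: WRITE a=58  (a history now [(2, 47), (3, 15), (6, 0), (7, 36), (8, 36), (9, 49), (12, 58)])
v13: WRITE a=6  (a history now [(2, 47), (3, 15), (6, 0), (7, 36), (8, 36), (9, 49), (12, 58), (13, 6)])
v14: WRITE b=70  (b history now [(1, 75), (4, 62), (5, 33), (10, 20), (11, 50), (14, 70)])
READ a @v2: history=[(2, 47), (3, 15), (6, 0), (7, 36), (8, 36), (9, 49), (12, 58), (13, 6)] -> pick v2 -> 47
READ a @v4: history=[(2, 47), (3, 15), (6, 0), (7, 36), (8, 36), (9, 49), (12, 58), (13, 6)] -> pick v3 -> 15
READ a @v5: history=[(2, 47), (3, 15), (6, 0), (7, 36), (8, 36), (9, 49), (12, 58), (13, 6)] -> pick v3 -> 15
v15: WRITE b=34  (b history now [(1, 75), (4, 62), (5, 33), (10, 20), (11, 50), (14, 70), (15, 34)])
v16: WRITE a=34  (a history now [(2, 47), (3, 15), (6, 0), (7, 36), (8, 36), (9, 49), (12, 58), (13, 6), (16, 34)])
v17: WRITE b=58  (b history now [(1, 75), (4, 62), (5, 33), (10, 20), (11, 50), (14, 70), (15, 34), (17, 58)])
v18: WRITE b=75  (b history now [(1, 75), (4, 62), (5, 33), (10, 20), (11, 50), (14, 70), (15, 34), (17, 58), (18, 75)])
READ b @v2: history=[(1, 75), (4, 62), (5, 33), (10, 20), (11, 50), (14, 70), (15, 34), (17, 58), (18, 75)] -> pick v1 -> 75
READ b @v14: history=[(1, 75), (4, 62), (5, 33), (10, 20), (11, 50), (14, 70), (15, 34), (17, 58), (18, 75)] -> pick v14 -> 70
Read results in order: ['NONE', '15', '75', '15', '47', '0', '33', '47', '15', '15', '75', '70']
NONE count = 1

Answer: 1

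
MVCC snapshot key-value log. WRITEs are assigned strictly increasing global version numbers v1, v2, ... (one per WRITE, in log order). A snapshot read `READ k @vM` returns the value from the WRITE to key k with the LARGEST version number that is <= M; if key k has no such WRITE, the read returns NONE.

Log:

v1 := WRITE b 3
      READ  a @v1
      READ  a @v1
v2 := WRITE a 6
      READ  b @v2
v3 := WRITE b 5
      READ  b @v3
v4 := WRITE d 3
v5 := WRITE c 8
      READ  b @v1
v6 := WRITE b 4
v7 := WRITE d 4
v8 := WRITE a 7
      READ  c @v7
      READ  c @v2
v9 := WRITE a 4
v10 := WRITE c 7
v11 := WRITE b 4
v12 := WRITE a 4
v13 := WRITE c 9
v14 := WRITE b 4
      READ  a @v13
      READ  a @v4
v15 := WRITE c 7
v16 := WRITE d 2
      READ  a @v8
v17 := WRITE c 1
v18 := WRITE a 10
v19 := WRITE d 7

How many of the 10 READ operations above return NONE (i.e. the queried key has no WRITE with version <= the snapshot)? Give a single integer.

v1: WRITE b=3  (b history now [(1, 3)])
READ a @v1: history=[] -> no version <= 1 -> NONE
READ a @v1: history=[] -> no version <= 1 -> NONE
v2: WRITE a=6  (a history now [(2, 6)])
READ b @v2: history=[(1, 3)] -> pick v1 -> 3
v3: WRITE b=5  (b history now [(1, 3), (3, 5)])
READ b @v3: history=[(1, 3), (3, 5)] -> pick v3 -> 5
v4: WRITE d=3  (d history now [(4, 3)])
v5: WRITE c=8  (c history now [(5, 8)])
READ b @v1: history=[(1, 3), (3, 5)] -> pick v1 -> 3
v6: WRITE b=4  (b history now [(1, 3), (3, 5), (6, 4)])
v7: WRITE d=4  (d history now [(4, 3), (7, 4)])
v8: WRITE a=7  (a history now [(2, 6), (8, 7)])
READ c @v7: history=[(5, 8)] -> pick v5 -> 8
READ c @v2: history=[(5, 8)] -> no version <= 2 -> NONE
v9: WRITE a=4  (a history now [(2, 6), (8, 7), (9, 4)])
v10: WRITE c=7  (c history now [(5, 8), (10, 7)])
v11: WRITE b=4  (b history now [(1, 3), (3, 5), (6, 4), (11, 4)])
v12: WRITE a=4  (a history now [(2, 6), (8, 7), (9, 4), (12, 4)])
v13: WRITE c=9  (c history now [(5, 8), (10, 7), (13, 9)])
v14: WRITE b=4  (b history now [(1, 3), (3, 5), (6, 4), (11, 4), (14, 4)])
READ a @v13: history=[(2, 6), (8, 7), (9, 4), (12, 4)] -> pick v12 -> 4
READ a @v4: history=[(2, 6), (8, 7), (9, 4), (12, 4)] -> pick v2 -> 6
v15: WRITE c=7  (c history now [(5, 8), (10, 7), (13, 9), (15, 7)])
v16: WRITE d=2  (d history now [(4, 3), (7, 4), (16, 2)])
READ a @v8: history=[(2, 6), (8, 7), (9, 4), (12, 4)] -> pick v8 -> 7
v17: WRITE c=1  (c history now [(5, 8), (10, 7), (13, 9), (15, 7), (17, 1)])
v18: WRITE a=10  (a history now [(2, 6), (8, 7), (9, 4), (12, 4), (18, 10)])
v19: WRITE d=7  (d history now [(4, 3), (7, 4), (16, 2), (19, 7)])
Read results in order: ['NONE', 'NONE', '3', '5', '3', '8', 'NONE', '4', '6', '7']
NONE count = 3

Answer: 3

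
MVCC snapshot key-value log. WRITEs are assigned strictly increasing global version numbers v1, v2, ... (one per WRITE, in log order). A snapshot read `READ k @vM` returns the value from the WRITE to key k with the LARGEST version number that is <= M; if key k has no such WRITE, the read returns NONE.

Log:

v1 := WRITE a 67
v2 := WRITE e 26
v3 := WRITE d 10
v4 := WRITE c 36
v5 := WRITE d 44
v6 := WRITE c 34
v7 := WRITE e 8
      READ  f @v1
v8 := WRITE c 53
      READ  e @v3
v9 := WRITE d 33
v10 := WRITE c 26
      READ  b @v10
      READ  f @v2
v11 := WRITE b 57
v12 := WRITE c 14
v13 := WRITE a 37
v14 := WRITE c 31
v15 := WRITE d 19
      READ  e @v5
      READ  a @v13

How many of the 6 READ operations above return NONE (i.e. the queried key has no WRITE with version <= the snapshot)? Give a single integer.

Answer: 3

Derivation:
v1: WRITE a=67  (a history now [(1, 67)])
v2: WRITE e=26  (e history now [(2, 26)])
v3: WRITE d=10  (d history now [(3, 10)])
v4: WRITE c=36  (c history now [(4, 36)])
v5: WRITE d=44  (d history now [(3, 10), (5, 44)])
v6: WRITE c=34  (c history now [(4, 36), (6, 34)])
v7: WRITE e=8  (e history now [(2, 26), (7, 8)])
READ f @v1: history=[] -> no version <= 1 -> NONE
v8: WRITE c=53  (c history now [(4, 36), (6, 34), (8, 53)])
READ e @v3: history=[(2, 26), (7, 8)] -> pick v2 -> 26
v9: WRITE d=33  (d history now [(3, 10), (5, 44), (9, 33)])
v10: WRITE c=26  (c history now [(4, 36), (6, 34), (8, 53), (10, 26)])
READ b @v10: history=[] -> no version <= 10 -> NONE
READ f @v2: history=[] -> no version <= 2 -> NONE
v11: WRITE b=57  (b history now [(11, 57)])
v12: WRITE c=14  (c history now [(4, 36), (6, 34), (8, 53), (10, 26), (12, 14)])
v13: WRITE a=37  (a history now [(1, 67), (13, 37)])
v14: WRITE c=31  (c history now [(4, 36), (6, 34), (8, 53), (10, 26), (12, 14), (14, 31)])
v15: WRITE d=19  (d history now [(3, 10), (5, 44), (9, 33), (15, 19)])
READ e @v5: history=[(2, 26), (7, 8)] -> pick v2 -> 26
READ a @v13: history=[(1, 67), (13, 37)] -> pick v13 -> 37
Read results in order: ['NONE', '26', 'NONE', 'NONE', '26', '37']
NONE count = 3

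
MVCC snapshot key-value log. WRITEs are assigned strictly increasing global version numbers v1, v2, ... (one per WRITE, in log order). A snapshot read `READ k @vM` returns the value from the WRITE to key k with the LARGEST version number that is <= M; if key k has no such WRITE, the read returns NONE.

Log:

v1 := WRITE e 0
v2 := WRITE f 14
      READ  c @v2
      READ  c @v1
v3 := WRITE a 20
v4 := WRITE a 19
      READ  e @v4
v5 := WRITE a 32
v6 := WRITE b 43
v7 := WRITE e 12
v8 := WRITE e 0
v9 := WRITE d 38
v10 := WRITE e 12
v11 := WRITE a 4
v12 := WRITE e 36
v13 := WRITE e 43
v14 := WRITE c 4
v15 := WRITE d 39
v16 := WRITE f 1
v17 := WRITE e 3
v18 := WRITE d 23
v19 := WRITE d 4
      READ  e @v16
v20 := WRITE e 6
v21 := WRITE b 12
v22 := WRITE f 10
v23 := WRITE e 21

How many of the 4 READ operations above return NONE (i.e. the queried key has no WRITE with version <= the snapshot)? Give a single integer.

Answer: 2

Derivation:
v1: WRITE e=0  (e history now [(1, 0)])
v2: WRITE f=14  (f history now [(2, 14)])
READ c @v2: history=[] -> no version <= 2 -> NONE
READ c @v1: history=[] -> no version <= 1 -> NONE
v3: WRITE a=20  (a history now [(3, 20)])
v4: WRITE a=19  (a history now [(3, 20), (4, 19)])
READ e @v4: history=[(1, 0)] -> pick v1 -> 0
v5: WRITE a=32  (a history now [(3, 20), (4, 19), (5, 32)])
v6: WRITE b=43  (b history now [(6, 43)])
v7: WRITE e=12  (e history now [(1, 0), (7, 12)])
v8: WRITE e=0  (e history now [(1, 0), (7, 12), (8, 0)])
v9: WRITE d=38  (d history now [(9, 38)])
v10: WRITE e=12  (e history now [(1, 0), (7, 12), (8, 0), (10, 12)])
v11: WRITE a=4  (a history now [(3, 20), (4, 19), (5, 32), (11, 4)])
v12: WRITE e=36  (e history now [(1, 0), (7, 12), (8, 0), (10, 12), (12, 36)])
v13: WRITE e=43  (e history now [(1, 0), (7, 12), (8, 0), (10, 12), (12, 36), (13, 43)])
v14: WRITE c=4  (c history now [(14, 4)])
v15: WRITE d=39  (d history now [(9, 38), (15, 39)])
v16: WRITE f=1  (f history now [(2, 14), (16, 1)])
v17: WRITE e=3  (e history now [(1, 0), (7, 12), (8, 0), (10, 12), (12, 36), (13, 43), (17, 3)])
v18: WRITE d=23  (d history now [(9, 38), (15, 39), (18, 23)])
v19: WRITE d=4  (d history now [(9, 38), (15, 39), (18, 23), (19, 4)])
READ e @v16: history=[(1, 0), (7, 12), (8, 0), (10, 12), (12, 36), (13, 43), (17, 3)] -> pick v13 -> 43
v20: WRITE e=6  (e history now [(1, 0), (7, 12), (8, 0), (10, 12), (12, 36), (13, 43), (17, 3), (20, 6)])
v21: WRITE b=12  (b history now [(6, 43), (21, 12)])
v22: WRITE f=10  (f history now [(2, 14), (16, 1), (22, 10)])
v23: WRITE e=21  (e history now [(1, 0), (7, 12), (8, 0), (10, 12), (12, 36), (13, 43), (17, 3), (20, 6), (23, 21)])
Read results in order: ['NONE', 'NONE', '0', '43']
NONE count = 2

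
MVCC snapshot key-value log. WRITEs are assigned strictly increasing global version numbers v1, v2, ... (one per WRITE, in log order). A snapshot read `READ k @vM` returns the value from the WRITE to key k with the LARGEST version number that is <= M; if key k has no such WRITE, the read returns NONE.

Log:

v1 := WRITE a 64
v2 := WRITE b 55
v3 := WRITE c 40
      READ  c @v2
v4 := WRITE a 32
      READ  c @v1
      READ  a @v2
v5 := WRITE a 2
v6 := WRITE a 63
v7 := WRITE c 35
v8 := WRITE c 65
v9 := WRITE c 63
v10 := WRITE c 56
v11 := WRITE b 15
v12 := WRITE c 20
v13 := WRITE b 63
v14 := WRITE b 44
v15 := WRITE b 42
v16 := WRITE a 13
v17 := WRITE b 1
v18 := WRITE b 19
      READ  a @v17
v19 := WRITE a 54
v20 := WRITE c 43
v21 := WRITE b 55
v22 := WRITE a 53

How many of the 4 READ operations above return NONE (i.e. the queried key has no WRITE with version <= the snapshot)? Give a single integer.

Answer: 2

Derivation:
v1: WRITE a=64  (a history now [(1, 64)])
v2: WRITE b=55  (b history now [(2, 55)])
v3: WRITE c=40  (c history now [(3, 40)])
READ c @v2: history=[(3, 40)] -> no version <= 2 -> NONE
v4: WRITE a=32  (a history now [(1, 64), (4, 32)])
READ c @v1: history=[(3, 40)] -> no version <= 1 -> NONE
READ a @v2: history=[(1, 64), (4, 32)] -> pick v1 -> 64
v5: WRITE a=2  (a history now [(1, 64), (4, 32), (5, 2)])
v6: WRITE a=63  (a history now [(1, 64), (4, 32), (5, 2), (6, 63)])
v7: WRITE c=35  (c history now [(3, 40), (7, 35)])
v8: WRITE c=65  (c history now [(3, 40), (7, 35), (8, 65)])
v9: WRITE c=63  (c history now [(3, 40), (7, 35), (8, 65), (9, 63)])
v10: WRITE c=56  (c history now [(3, 40), (7, 35), (8, 65), (9, 63), (10, 56)])
v11: WRITE b=15  (b history now [(2, 55), (11, 15)])
v12: WRITE c=20  (c history now [(3, 40), (7, 35), (8, 65), (9, 63), (10, 56), (12, 20)])
v13: WRITE b=63  (b history now [(2, 55), (11, 15), (13, 63)])
v14: WRITE b=44  (b history now [(2, 55), (11, 15), (13, 63), (14, 44)])
v15: WRITE b=42  (b history now [(2, 55), (11, 15), (13, 63), (14, 44), (15, 42)])
v16: WRITE a=13  (a history now [(1, 64), (4, 32), (5, 2), (6, 63), (16, 13)])
v17: WRITE b=1  (b history now [(2, 55), (11, 15), (13, 63), (14, 44), (15, 42), (17, 1)])
v18: WRITE b=19  (b history now [(2, 55), (11, 15), (13, 63), (14, 44), (15, 42), (17, 1), (18, 19)])
READ a @v17: history=[(1, 64), (4, 32), (5, 2), (6, 63), (16, 13)] -> pick v16 -> 13
v19: WRITE a=54  (a history now [(1, 64), (4, 32), (5, 2), (6, 63), (16, 13), (19, 54)])
v20: WRITE c=43  (c history now [(3, 40), (7, 35), (8, 65), (9, 63), (10, 56), (12, 20), (20, 43)])
v21: WRITE b=55  (b history now [(2, 55), (11, 15), (13, 63), (14, 44), (15, 42), (17, 1), (18, 19), (21, 55)])
v22: WRITE a=53  (a history now [(1, 64), (4, 32), (5, 2), (6, 63), (16, 13), (19, 54), (22, 53)])
Read results in order: ['NONE', 'NONE', '64', '13']
NONE count = 2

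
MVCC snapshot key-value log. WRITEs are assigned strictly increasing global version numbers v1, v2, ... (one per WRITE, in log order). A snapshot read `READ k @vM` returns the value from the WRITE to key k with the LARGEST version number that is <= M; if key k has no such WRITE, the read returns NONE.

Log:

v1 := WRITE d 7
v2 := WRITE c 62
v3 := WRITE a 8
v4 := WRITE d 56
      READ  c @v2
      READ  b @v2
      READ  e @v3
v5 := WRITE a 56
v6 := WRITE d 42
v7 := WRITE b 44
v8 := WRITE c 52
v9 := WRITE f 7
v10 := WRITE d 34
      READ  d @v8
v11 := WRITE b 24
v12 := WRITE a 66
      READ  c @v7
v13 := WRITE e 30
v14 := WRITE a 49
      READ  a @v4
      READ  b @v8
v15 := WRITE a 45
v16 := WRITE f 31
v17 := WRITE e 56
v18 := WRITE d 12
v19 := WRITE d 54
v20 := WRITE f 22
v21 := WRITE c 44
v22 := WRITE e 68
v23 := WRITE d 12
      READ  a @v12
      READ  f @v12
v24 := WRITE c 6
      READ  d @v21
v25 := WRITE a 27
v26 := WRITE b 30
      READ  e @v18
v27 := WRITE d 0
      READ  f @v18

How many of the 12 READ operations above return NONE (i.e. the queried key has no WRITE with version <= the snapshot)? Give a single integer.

v1: WRITE d=7  (d history now [(1, 7)])
v2: WRITE c=62  (c history now [(2, 62)])
v3: WRITE a=8  (a history now [(3, 8)])
v4: WRITE d=56  (d history now [(1, 7), (4, 56)])
READ c @v2: history=[(2, 62)] -> pick v2 -> 62
READ b @v2: history=[] -> no version <= 2 -> NONE
READ e @v3: history=[] -> no version <= 3 -> NONE
v5: WRITE a=56  (a history now [(3, 8), (5, 56)])
v6: WRITE d=42  (d history now [(1, 7), (4, 56), (6, 42)])
v7: WRITE b=44  (b history now [(7, 44)])
v8: WRITE c=52  (c history now [(2, 62), (8, 52)])
v9: WRITE f=7  (f history now [(9, 7)])
v10: WRITE d=34  (d history now [(1, 7), (4, 56), (6, 42), (10, 34)])
READ d @v8: history=[(1, 7), (4, 56), (6, 42), (10, 34)] -> pick v6 -> 42
v11: WRITE b=24  (b history now [(7, 44), (11, 24)])
v12: WRITE a=66  (a history now [(3, 8), (5, 56), (12, 66)])
READ c @v7: history=[(2, 62), (8, 52)] -> pick v2 -> 62
v13: WRITE e=30  (e history now [(13, 30)])
v14: WRITE a=49  (a history now [(3, 8), (5, 56), (12, 66), (14, 49)])
READ a @v4: history=[(3, 8), (5, 56), (12, 66), (14, 49)] -> pick v3 -> 8
READ b @v8: history=[(7, 44), (11, 24)] -> pick v7 -> 44
v15: WRITE a=45  (a history now [(3, 8), (5, 56), (12, 66), (14, 49), (15, 45)])
v16: WRITE f=31  (f history now [(9, 7), (16, 31)])
v17: WRITE e=56  (e history now [(13, 30), (17, 56)])
v18: WRITE d=12  (d history now [(1, 7), (4, 56), (6, 42), (10, 34), (18, 12)])
v19: WRITE d=54  (d history now [(1, 7), (4, 56), (6, 42), (10, 34), (18, 12), (19, 54)])
v20: WRITE f=22  (f history now [(9, 7), (16, 31), (20, 22)])
v21: WRITE c=44  (c history now [(2, 62), (8, 52), (21, 44)])
v22: WRITE e=68  (e history now [(13, 30), (17, 56), (22, 68)])
v23: WRITE d=12  (d history now [(1, 7), (4, 56), (6, 42), (10, 34), (18, 12), (19, 54), (23, 12)])
READ a @v12: history=[(3, 8), (5, 56), (12, 66), (14, 49), (15, 45)] -> pick v12 -> 66
READ f @v12: history=[(9, 7), (16, 31), (20, 22)] -> pick v9 -> 7
v24: WRITE c=6  (c history now [(2, 62), (8, 52), (21, 44), (24, 6)])
READ d @v21: history=[(1, 7), (4, 56), (6, 42), (10, 34), (18, 12), (19, 54), (23, 12)] -> pick v19 -> 54
v25: WRITE a=27  (a history now [(3, 8), (5, 56), (12, 66), (14, 49), (15, 45), (25, 27)])
v26: WRITE b=30  (b history now [(7, 44), (11, 24), (26, 30)])
READ e @v18: history=[(13, 30), (17, 56), (22, 68)] -> pick v17 -> 56
v27: WRITE d=0  (d history now [(1, 7), (4, 56), (6, 42), (10, 34), (18, 12), (19, 54), (23, 12), (27, 0)])
READ f @v18: history=[(9, 7), (16, 31), (20, 22)] -> pick v16 -> 31
Read results in order: ['62', 'NONE', 'NONE', '42', '62', '8', '44', '66', '7', '54', '56', '31']
NONE count = 2

Answer: 2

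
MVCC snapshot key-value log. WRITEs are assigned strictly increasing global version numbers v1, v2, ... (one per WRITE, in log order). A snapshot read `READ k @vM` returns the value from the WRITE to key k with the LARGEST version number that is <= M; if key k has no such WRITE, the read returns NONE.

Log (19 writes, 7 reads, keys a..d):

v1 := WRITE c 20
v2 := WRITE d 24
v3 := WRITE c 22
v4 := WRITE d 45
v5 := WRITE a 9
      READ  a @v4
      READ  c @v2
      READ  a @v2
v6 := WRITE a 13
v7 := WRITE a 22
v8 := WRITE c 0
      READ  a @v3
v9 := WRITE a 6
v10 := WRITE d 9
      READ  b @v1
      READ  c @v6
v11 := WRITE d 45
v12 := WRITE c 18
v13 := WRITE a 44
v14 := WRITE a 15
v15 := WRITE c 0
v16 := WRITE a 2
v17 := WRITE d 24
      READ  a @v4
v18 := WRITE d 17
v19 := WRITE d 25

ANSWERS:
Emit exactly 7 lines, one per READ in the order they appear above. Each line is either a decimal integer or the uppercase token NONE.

v1: WRITE c=20  (c history now [(1, 20)])
v2: WRITE d=24  (d history now [(2, 24)])
v3: WRITE c=22  (c history now [(1, 20), (3, 22)])
v4: WRITE d=45  (d history now [(2, 24), (4, 45)])
v5: WRITE a=9  (a history now [(5, 9)])
READ a @v4: history=[(5, 9)] -> no version <= 4 -> NONE
READ c @v2: history=[(1, 20), (3, 22)] -> pick v1 -> 20
READ a @v2: history=[(5, 9)] -> no version <= 2 -> NONE
v6: WRITE a=13  (a history now [(5, 9), (6, 13)])
v7: WRITE a=22  (a history now [(5, 9), (6, 13), (7, 22)])
v8: WRITE c=0  (c history now [(1, 20), (3, 22), (8, 0)])
READ a @v3: history=[(5, 9), (6, 13), (7, 22)] -> no version <= 3 -> NONE
v9: WRITE a=6  (a history now [(5, 9), (6, 13), (7, 22), (9, 6)])
v10: WRITE d=9  (d history now [(2, 24), (4, 45), (10, 9)])
READ b @v1: history=[] -> no version <= 1 -> NONE
READ c @v6: history=[(1, 20), (3, 22), (8, 0)] -> pick v3 -> 22
v11: WRITE d=45  (d history now [(2, 24), (4, 45), (10, 9), (11, 45)])
v12: WRITE c=18  (c history now [(1, 20), (3, 22), (8, 0), (12, 18)])
v13: WRITE a=44  (a history now [(5, 9), (6, 13), (7, 22), (9, 6), (13, 44)])
v14: WRITE a=15  (a history now [(5, 9), (6, 13), (7, 22), (9, 6), (13, 44), (14, 15)])
v15: WRITE c=0  (c history now [(1, 20), (3, 22), (8, 0), (12, 18), (15, 0)])
v16: WRITE a=2  (a history now [(5, 9), (6, 13), (7, 22), (9, 6), (13, 44), (14, 15), (16, 2)])
v17: WRITE d=24  (d history now [(2, 24), (4, 45), (10, 9), (11, 45), (17, 24)])
READ a @v4: history=[(5, 9), (6, 13), (7, 22), (9, 6), (13, 44), (14, 15), (16, 2)] -> no version <= 4 -> NONE
v18: WRITE d=17  (d history now [(2, 24), (4, 45), (10, 9), (11, 45), (17, 24), (18, 17)])
v19: WRITE d=25  (d history now [(2, 24), (4, 45), (10, 9), (11, 45), (17, 24), (18, 17), (19, 25)])

Answer: NONE
20
NONE
NONE
NONE
22
NONE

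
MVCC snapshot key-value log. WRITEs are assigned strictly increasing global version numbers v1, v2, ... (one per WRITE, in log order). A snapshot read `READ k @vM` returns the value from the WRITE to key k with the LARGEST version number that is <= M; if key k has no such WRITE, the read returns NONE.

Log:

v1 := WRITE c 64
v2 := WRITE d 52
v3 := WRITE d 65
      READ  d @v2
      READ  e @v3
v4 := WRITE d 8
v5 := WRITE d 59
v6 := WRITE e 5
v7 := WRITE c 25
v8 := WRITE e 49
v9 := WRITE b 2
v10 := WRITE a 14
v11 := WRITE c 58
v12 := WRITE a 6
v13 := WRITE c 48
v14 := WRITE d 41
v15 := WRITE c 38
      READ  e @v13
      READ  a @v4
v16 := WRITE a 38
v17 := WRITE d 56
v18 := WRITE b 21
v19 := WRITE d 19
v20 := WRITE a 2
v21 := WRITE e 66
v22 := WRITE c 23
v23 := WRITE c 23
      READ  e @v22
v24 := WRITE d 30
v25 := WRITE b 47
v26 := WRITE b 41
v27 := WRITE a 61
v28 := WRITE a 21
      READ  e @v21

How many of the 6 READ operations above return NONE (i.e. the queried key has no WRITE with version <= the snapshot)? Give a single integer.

Answer: 2

Derivation:
v1: WRITE c=64  (c history now [(1, 64)])
v2: WRITE d=52  (d history now [(2, 52)])
v3: WRITE d=65  (d history now [(2, 52), (3, 65)])
READ d @v2: history=[(2, 52), (3, 65)] -> pick v2 -> 52
READ e @v3: history=[] -> no version <= 3 -> NONE
v4: WRITE d=8  (d history now [(2, 52), (3, 65), (4, 8)])
v5: WRITE d=59  (d history now [(2, 52), (3, 65), (4, 8), (5, 59)])
v6: WRITE e=5  (e history now [(6, 5)])
v7: WRITE c=25  (c history now [(1, 64), (7, 25)])
v8: WRITE e=49  (e history now [(6, 5), (8, 49)])
v9: WRITE b=2  (b history now [(9, 2)])
v10: WRITE a=14  (a history now [(10, 14)])
v11: WRITE c=58  (c history now [(1, 64), (7, 25), (11, 58)])
v12: WRITE a=6  (a history now [(10, 14), (12, 6)])
v13: WRITE c=48  (c history now [(1, 64), (7, 25), (11, 58), (13, 48)])
v14: WRITE d=41  (d history now [(2, 52), (3, 65), (4, 8), (5, 59), (14, 41)])
v15: WRITE c=38  (c history now [(1, 64), (7, 25), (11, 58), (13, 48), (15, 38)])
READ e @v13: history=[(6, 5), (8, 49)] -> pick v8 -> 49
READ a @v4: history=[(10, 14), (12, 6)] -> no version <= 4 -> NONE
v16: WRITE a=38  (a history now [(10, 14), (12, 6), (16, 38)])
v17: WRITE d=56  (d history now [(2, 52), (3, 65), (4, 8), (5, 59), (14, 41), (17, 56)])
v18: WRITE b=21  (b history now [(9, 2), (18, 21)])
v19: WRITE d=19  (d history now [(2, 52), (3, 65), (4, 8), (5, 59), (14, 41), (17, 56), (19, 19)])
v20: WRITE a=2  (a history now [(10, 14), (12, 6), (16, 38), (20, 2)])
v21: WRITE e=66  (e history now [(6, 5), (8, 49), (21, 66)])
v22: WRITE c=23  (c history now [(1, 64), (7, 25), (11, 58), (13, 48), (15, 38), (22, 23)])
v23: WRITE c=23  (c history now [(1, 64), (7, 25), (11, 58), (13, 48), (15, 38), (22, 23), (23, 23)])
READ e @v22: history=[(6, 5), (8, 49), (21, 66)] -> pick v21 -> 66
v24: WRITE d=30  (d history now [(2, 52), (3, 65), (4, 8), (5, 59), (14, 41), (17, 56), (19, 19), (24, 30)])
v25: WRITE b=47  (b history now [(9, 2), (18, 21), (25, 47)])
v26: WRITE b=41  (b history now [(9, 2), (18, 21), (25, 47), (26, 41)])
v27: WRITE a=61  (a history now [(10, 14), (12, 6), (16, 38), (20, 2), (27, 61)])
v28: WRITE a=21  (a history now [(10, 14), (12, 6), (16, 38), (20, 2), (27, 61), (28, 21)])
READ e @v21: history=[(6, 5), (8, 49), (21, 66)] -> pick v21 -> 66
Read results in order: ['52', 'NONE', '49', 'NONE', '66', '66']
NONE count = 2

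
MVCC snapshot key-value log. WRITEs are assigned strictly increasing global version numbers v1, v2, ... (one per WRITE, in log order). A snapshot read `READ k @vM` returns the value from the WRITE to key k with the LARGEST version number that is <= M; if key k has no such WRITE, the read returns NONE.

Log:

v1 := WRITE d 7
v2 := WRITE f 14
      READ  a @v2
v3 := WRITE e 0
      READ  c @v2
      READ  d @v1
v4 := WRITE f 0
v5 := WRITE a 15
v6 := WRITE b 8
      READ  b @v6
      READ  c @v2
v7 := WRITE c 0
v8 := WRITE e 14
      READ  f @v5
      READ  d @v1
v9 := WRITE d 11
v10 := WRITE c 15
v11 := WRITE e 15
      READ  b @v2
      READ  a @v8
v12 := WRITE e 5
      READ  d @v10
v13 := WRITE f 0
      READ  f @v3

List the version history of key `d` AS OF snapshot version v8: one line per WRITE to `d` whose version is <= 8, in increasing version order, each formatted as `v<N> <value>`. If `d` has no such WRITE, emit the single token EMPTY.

Answer: v1 7

Derivation:
Scan writes for key=d with version <= 8:
  v1 WRITE d 7 -> keep
  v2 WRITE f 14 -> skip
  v3 WRITE e 0 -> skip
  v4 WRITE f 0 -> skip
  v5 WRITE a 15 -> skip
  v6 WRITE b 8 -> skip
  v7 WRITE c 0 -> skip
  v8 WRITE e 14 -> skip
  v9 WRITE d 11 -> drop (> snap)
  v10 WRITE c 15 -> skip
  v11 WRITE e 15 -> skip
  v12 WRITE e 5 -> skip
  v13 WRITE f 0 -> skip
Collected: [(1, 7)]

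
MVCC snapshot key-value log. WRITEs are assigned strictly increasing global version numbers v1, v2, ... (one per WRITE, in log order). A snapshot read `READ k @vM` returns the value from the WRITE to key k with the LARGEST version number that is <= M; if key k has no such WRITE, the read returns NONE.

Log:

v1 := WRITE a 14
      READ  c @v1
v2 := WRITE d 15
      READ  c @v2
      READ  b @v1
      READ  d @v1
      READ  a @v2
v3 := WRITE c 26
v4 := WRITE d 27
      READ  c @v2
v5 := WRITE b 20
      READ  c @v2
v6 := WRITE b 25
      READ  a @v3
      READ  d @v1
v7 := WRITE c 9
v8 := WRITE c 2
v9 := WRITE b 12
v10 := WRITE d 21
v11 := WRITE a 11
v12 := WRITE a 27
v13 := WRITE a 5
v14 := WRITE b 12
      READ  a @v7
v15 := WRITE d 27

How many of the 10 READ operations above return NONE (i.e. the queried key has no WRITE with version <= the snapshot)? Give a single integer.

Answer: 7

Derivation:
v1: WRITE a=14  (a history now [(1, 14)])
READ c @v1: history=[] -> no version <= 1 -> NONE
v2: WRITE d=15  (d history now [(2, 15)])
READ c @v2: history=[] -> no version <= 2 -> NONE
READ b @v1: history=[] -> no version <= 1 -> NONE
READ d @v1: history=[(2, 15)] -> no version <= 1 -> NONE
READ a @v2: history=[(1, 14)] -> pick v1 -> 14
v3: WRITE c=26  (c history now [(3, 26)])
v4: WRITE d=27  (d history now [(2, 15), (4, 27)])
READ c @v2: history=[(3, 26)] -> no version <= 2 -> NONE
v5: WRITE b=20  (b history now [(5, 20)])
READ c @v2: history=[(3, 26)] -> no version <= 2 -> NONE
v6: WRITE b=25  (b history now [(5, 20), (6, 25)])
READ a @v3: history=[(1, 14)] -> pick v1 -> 14
READ d @v1: history=[(2, 15), (4, 27)] -> no version <= 1 -> NONE
v7: WRITE c=9  (c history now [(3, 26), (7, 9)])
v8: WRITE c=2  (c history now [(3, 26), (7, 9), (8, 2)])
v9: WRITE b=12  (b history now [(5, 20), (6, 25), (9, 12)])
v10: WRITE d=21  (d history now [(2, 15), (4, 27), (10, 21)])
v11: WRITE a=11  (a history now [(1, 14), (11, 11)])
v12: WRITE a=27  (a history now [(1, 14), (11, 11), (12, 27)])
v13: WRITE a=5  (a history now [(1, 14), (11, 11), (12, 27), (13, 5)])
v14: WRITE b=12  (b history now [(5, 20), (6, 25), (9, 12), (14, 12)])
READ a @v7: history=[(1, 14), (11, 11), (12, 27), (13, 5)] -> pick v1 -> 14
v15: WRITE d=27  (d history now [(2, 15), (4, 27), (10, 21), (15, 27)])
Read results in order: ['NONE', 'NONE', 'NONE', 'NONE', '14', 'NONE', 'NONE', '14', 'NONE', '14']
NONE count = 7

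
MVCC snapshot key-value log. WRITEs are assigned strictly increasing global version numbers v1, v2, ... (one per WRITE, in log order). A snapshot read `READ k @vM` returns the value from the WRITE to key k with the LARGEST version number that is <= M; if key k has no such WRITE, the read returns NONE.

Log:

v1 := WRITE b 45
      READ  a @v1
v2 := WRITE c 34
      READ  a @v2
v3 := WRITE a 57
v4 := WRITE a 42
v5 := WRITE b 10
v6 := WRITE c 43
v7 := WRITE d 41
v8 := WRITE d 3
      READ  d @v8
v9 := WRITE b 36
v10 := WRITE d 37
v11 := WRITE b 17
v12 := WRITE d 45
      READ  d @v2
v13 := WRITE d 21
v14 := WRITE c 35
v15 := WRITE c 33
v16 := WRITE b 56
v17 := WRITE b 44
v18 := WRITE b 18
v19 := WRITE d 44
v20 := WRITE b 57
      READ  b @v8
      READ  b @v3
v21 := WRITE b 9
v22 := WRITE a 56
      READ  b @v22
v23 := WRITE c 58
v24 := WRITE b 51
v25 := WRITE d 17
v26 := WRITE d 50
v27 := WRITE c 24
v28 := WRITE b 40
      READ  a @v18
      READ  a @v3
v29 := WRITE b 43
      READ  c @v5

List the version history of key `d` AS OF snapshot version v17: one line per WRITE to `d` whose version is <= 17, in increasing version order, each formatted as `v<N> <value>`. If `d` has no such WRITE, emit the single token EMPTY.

Scan writes for key=d with version <= 17:
  v1 WRITE b 45 -> skip
  v2 WRITE c 34 -> skip
  v3 WRITE a 57 -> skip
  v4 WRITE a 42 -> skip
  v5 WRITE b 10 -> skip
  v6 WRITE c 43 -> skip
  v7 WRITE d 41 -> keep
  v8 WRITE d 3 -> keep
  v9 WRITE b 36 -> skip
  v10 WRITE d 37 -> keep
  v11 WRITE b 17 -> skip
  v12 WRITE d 45 -> keep
  v13 WRITE d 21 -> keep
  v14 WRITE c 35 -> skip
  v15 WRITE c 33 -> skip
  v16 WRITE b 56 -> skip
  v17 WRITE b 44 -> skip
  v18 WRITE b 18 -> skip
  v19 WRITE d 44 -> drop (> snap)
  v20 WRITE b 57 -> skip
  v21 WRITE b 9 -> skip
  v22 WRITE a 56 -> skip
  v23 WRITE c 58 -> skip
  v24 WRITE b 51 -> skip
  v25 WRITE d 17 -> drop (> snap)
  v26 WRITE d 50 -> drop (> snap)
  v27 WRITE c 24 -> skip
  v28 WRITE b 40 -> skip
  v29 WRITE b 43 -> skip
Collected: [(7, 41), (8, 3), (10, 37), (12, 45), (13, 21)]

Answer: v7 41
v8 3
v10 37
v12 45
v13 21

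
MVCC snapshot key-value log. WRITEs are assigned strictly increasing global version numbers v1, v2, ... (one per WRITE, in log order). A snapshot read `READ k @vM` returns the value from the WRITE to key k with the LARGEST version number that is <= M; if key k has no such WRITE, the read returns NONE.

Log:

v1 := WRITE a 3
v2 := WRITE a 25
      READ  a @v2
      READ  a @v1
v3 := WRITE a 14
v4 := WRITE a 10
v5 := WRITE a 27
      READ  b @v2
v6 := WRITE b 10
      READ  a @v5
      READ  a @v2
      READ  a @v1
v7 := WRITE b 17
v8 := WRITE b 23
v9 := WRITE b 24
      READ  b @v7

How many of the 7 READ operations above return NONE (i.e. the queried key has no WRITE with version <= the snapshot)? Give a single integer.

Answer: 1

Derivation:
v1: WRITE a=3  (a history now [(1, 3)])
v2: WRITE a=25  (a history now [(1, 3), (2, 25)])
READ a @v2: history=[(1, 3), (2, 25)] -> pick v2 -> 25
READ a @v1: history=[(1, 3), (2, 25)] -> pick v1 -> 3
v3: WRITE a=14  (a history now [(1, 3), (2, 25), (3, 14)])
v4: WRITE a=10  (a history now [(1, 3), (2, 25), (3, 14), (4, 10)])
v5: WRITE a=27  (a history now [(1, 3), (2, 25), (3, 14), (4, 10), (5, 27)])
READ b @v2: history=[] -> no version <= 2 -> NONE
v6: WRITE b=10  (b history now [(6, 10)])
READ a @v5: history=[(1, 3), (2, 25), (3, 14), (4, 10), (5, 27)] -> pick v5 -> 27
READ a @v2: history=[(1, 3), (2, 25), (3, 14), (4, 10), (5, 27)] -> pick v2 -> 25
READ a @v1: history=[(1, 3), (2, 25), (3, 14), (4, 10), (5, 27)] -> pick v1 -> 3
v7: WRITE b=17  (b history now [(6, 10), (7, 17)])
v8: WRITE b=23  (b history now [(6, 10), (7, 17), (8, 23)])
v9: WRITE b=24  (b history now [(6, 10), (7, 17), (8, 23), (9, 24)])
READ b @v7: history=[(6, 10), (7, 17), (8, 23), (9, 24)] -> pick v7 -> 17
Read results in order: ['25', '3', 'NONE', '27', '25', '3', '17']
NONE count = 1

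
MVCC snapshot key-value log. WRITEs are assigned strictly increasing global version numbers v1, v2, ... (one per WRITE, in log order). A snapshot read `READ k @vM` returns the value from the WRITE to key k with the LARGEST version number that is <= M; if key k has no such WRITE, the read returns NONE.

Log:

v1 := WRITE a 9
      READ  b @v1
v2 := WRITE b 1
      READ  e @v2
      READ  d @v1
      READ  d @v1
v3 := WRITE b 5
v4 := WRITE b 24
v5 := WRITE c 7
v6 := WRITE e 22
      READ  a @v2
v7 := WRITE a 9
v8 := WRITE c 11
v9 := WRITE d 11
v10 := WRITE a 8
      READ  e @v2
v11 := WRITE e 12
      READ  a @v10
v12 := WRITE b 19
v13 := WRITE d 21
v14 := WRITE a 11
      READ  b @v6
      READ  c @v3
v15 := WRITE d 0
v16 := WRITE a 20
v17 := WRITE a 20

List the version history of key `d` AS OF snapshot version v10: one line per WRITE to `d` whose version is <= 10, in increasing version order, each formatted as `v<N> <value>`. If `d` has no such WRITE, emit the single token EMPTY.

Answer: v9 11

Derivation:
Scan writes for key=d with version <= 10:
  v1 WRITE a 9 -> skip
  v2 WRITE b 1 -> skip
  v3 WRITE b 5 -> skip
  v4 WRITE b 24 -> skip
  v5 WRITE c 7 -> skip
  v6 WRITE e 22 -> skip
  v7 WRITE a 9 -> skip
  v8 WRITE c 11 -> skip
  v9 WRITE d 11 -> keep
  v10 WRITE a 8 -> skip
  v11 WRITE e 12 -> skip
  v12 WRITE b 19 -> skip
  v13 WRITE d 21 -> drop (> snap)
  v14 WRITE a 11 -> skip
  v15 WRITE d 0 -> drop (> snap)
  v16 WRITE a 20 -> skip
  v17 WRITE a 20 -> skip
Collected: [(9, 11)]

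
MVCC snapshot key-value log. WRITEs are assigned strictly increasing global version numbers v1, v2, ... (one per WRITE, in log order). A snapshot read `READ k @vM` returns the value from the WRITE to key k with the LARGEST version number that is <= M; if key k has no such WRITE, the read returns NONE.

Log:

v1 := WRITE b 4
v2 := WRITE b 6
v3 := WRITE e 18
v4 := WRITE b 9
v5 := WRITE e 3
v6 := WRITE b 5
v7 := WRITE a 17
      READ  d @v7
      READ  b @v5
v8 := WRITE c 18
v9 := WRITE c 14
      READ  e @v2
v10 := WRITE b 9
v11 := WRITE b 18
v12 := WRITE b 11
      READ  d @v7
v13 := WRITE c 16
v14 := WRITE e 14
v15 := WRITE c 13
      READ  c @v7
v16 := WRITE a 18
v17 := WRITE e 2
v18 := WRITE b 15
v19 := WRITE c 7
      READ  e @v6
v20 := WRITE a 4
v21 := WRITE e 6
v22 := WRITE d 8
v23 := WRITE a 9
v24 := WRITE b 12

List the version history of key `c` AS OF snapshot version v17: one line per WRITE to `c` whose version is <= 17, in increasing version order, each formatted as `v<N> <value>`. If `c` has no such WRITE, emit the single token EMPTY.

Scan writes for key=c with version <= 17:
  v1 WRITE b 4 -> skip
  v2 WRITE b 6 -> skip
  v3 WRITE e 18 -> skip
  v4 WRITE b 9 -> skip
  v5 WRITE e 3 -> skip
  v6 WRITE b 5 -> skip
  v7 WRITE a 17 -> skip
  v8 WRITE c 18 -> keep
  v9 WRITE c 14 -> keep
  v10 WRITE b 9 -> skip
  v11 WRITE b 18 -> skip
  v12 WRITE b 11 -> skip
  v13 WRITE c 16 -> keep
  v14 WRITE e 14 -> skip
  v15 WRITE c 13 -> keep
  v16 WRITE a 18 -> skip
  v17 WRITE e 2 -> skip
  v18 WRITE b 15 -> skip
  v19 WRITE c 7 -> drop (> snap)
  v20 WRITE a 4 -> skip
  v21 WRITE e 6 -> skip
  v22 WRITE d 8 -> skip
  v23 WRITE a 9 -> skip
  v24 WRITE b 12 -> skip
Collected: [(8, 18), (9, 14), (13, 16), (15, 13)]

Answer: v8 18
v9 14
v13 16
v15 13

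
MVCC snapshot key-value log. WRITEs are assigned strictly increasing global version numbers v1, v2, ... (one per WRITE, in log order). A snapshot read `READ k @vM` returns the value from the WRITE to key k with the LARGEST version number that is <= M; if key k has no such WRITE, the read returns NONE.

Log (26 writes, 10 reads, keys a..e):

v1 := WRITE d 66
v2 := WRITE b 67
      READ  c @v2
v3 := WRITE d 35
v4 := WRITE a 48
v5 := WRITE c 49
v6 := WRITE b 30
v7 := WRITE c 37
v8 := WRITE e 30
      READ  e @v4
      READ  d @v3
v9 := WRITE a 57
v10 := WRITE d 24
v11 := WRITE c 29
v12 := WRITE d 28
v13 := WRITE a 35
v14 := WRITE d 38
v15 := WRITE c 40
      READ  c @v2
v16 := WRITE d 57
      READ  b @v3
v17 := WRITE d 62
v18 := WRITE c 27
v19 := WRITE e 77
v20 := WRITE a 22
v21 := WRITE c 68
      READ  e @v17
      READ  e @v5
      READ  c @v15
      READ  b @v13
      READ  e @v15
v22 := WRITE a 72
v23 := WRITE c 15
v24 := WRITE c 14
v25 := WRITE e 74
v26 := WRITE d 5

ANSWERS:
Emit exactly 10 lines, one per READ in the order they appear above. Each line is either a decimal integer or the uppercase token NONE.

v1: WRITE d=66  (d history now [(1, 66)])
v2: WRITE b=67  (b history now [(2, 67)])
READ c @v2: history=[] -> no version <= 2 -> NONE
v3: WRITE d=35  (d history now [(1, 66), (3, 35)])
v4: WRITE a=48  (a history now [(4, 48)])
v5: WRITE c=49  (c history now [(5, 49)])
v6: WRITE b=30  (b history now [(2, 67), (6, 30)])
v7: WRITE c=37  (c history now [(5, 49), (7, 37)])
v8: WRITE e=30  (e history now [(8, 30)])
READ e @v4: history=[(8, 30)] -> no version <= 4 -> NONE
READ d @v3: history=[(1, 66), (3, 35)] -> pick v3 -> 35
v9: WRITE a=57  (a history now [(4, 48), (9, 57)])
v10: WRITE d=24  (d history now [(1, 66), (3, 35), (10, 24)])
v11: WRITE c=29  (c history now [(5, 49), (7, 37), (11, 29)])
v12: WRITE d=28  (d history now [(1, 66), (3, 35), (10, 24), (12, 28)])
v13: WRITE a=35  (a history now [(4, 48), (9, 57), (13, 35)])
v14: WRITE d=38  (d history now [(1, 66), (3, 35), (10, 24), (12, 28), (14, 38)])
v15: WRITE c=40  (c history now [(5, 49), (7, 37), (11, 29), (15, 40)])
READ c @v2: history=[(5, 49), (7, 37), (11, 29), (15, 40)] -> no version <= 2 -> NONE
v16: WRITE d=57  (d history now [(1, 66), (3, 35), (10, 24), (12, 28), (14, 38), (16, 57)])
READ b @v3: history=[(2, 67), (6, 30)] -> pick v2 -> 67
v17: WRITE d=62  (d history now [(1, 66), (3, 35), (10, 24), (12, 28), (14, 38), (16, 57), (17, 62)])
v18: WRITE c=27  (c history now [(5, 49), (7, 37), (11, 29), (15, 40), (18, 27)])
v19: WRITE e=77  (e history now [(8, 30), (19, 77)])
v20: WRITE a=22  (a history now [(4, 48), (9, 57), (13, 35), (20, 22)])
v21: WRITE c=68  (c history now [(5, 49), (7, 37), (11, 29), (15, 40), (18, 27), (21, 68)])
READ e @v17: history=[(8, 30), (19, 77)] -> pick v8 -> 30
READ e @v5: history=[(8, 30), (19, 77)] -> no version <= 5 -> NONE
READ c @v15: history=[(5, 49), (7, 37), (11, 29), (15, 40), (18, 27), (21, 68)] -> pick v15 -> 40
READ b @v13: history=[(2, 67), (6, 30)] -> pick v6 -> 30
READ e @v15: history=[(8, 30), (19, 77)] -> pick v8 -> 30
v22: WRITE a=72  (a history now [(4, 48), (9, 57), (13, 35), (20, 22), (22, 72)])
v23: WRITE c=15  (c history now [(5, 49), (7, 37), (11, 29), (15, 40), (18, 27), (21, 68), (23, 15)])
v24: WRITE c=14  (c history now [(5, 49), (7, 37), (11, 29), (15, 40), (18, 27), (21, 68), (23, 15), (24, 14)])
v25: WRITE e=74  (e history now [(8, 30), (19, 77), (25, 74)])
v26: WRITE d=5  (d history now [(1, 66), (3, 35), (10, 24), (12, 28), (14, 38), (16, 57), (17, 62), (26, 5)])

Answer: NONE
NONE
35
NONE
67
30
NONE
40
30
30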